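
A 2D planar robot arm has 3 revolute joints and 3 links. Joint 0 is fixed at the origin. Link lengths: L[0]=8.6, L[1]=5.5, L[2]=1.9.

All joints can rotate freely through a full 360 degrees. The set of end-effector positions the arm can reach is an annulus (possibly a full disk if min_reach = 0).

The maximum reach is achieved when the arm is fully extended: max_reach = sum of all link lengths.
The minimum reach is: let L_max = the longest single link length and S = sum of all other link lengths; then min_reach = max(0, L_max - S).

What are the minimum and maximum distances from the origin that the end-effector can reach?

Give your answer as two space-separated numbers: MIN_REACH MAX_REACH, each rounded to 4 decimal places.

Answer: 1.2000 16.0000

Derivation:
Link lengths: [8.6, 5.5, 1.9]
max_reach = 8.6 + 5.5 + 1.9 = 16
L_max = max([8.6, 5.5, 1.9]) = 8.6
S (sum of others) = 16 - 8.6 = 7.4
min_reach = max(0, 8.6 - 7.4) = max(0, 1.2) = 1.2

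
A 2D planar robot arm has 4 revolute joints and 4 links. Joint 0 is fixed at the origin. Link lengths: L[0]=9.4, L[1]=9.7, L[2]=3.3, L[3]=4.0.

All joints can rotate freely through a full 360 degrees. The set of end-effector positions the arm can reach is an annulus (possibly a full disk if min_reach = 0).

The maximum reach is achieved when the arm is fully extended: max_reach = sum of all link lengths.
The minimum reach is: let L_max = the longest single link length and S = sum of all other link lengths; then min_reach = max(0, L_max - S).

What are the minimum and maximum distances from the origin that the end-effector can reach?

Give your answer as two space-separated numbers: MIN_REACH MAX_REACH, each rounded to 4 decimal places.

Answer: 0.0000 26.4000

Derivation:
Link lengths: [9.4, 9.7, 3.3, 4.0]
max_reach = 9.4 + 9.7 + 3.3 + 4 = 26.4
L_max = max([9.4, 9.7, 3.3, 4.0]) = 9.7
S (sum of others) = 26.4 - 9.7 = 16.7
min_reach = max(0, 9.7 - 16.7) = max(0, -7) = 0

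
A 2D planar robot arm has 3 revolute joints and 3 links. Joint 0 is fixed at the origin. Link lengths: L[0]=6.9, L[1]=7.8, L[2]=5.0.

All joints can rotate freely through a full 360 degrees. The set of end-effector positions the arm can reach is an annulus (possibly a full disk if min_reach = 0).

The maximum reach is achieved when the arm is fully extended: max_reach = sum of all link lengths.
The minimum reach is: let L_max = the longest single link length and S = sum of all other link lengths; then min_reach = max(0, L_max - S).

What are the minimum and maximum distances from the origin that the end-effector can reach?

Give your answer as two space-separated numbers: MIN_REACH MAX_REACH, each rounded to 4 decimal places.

Answer: 0.0000 19.7000

Derivation:
Link lengths: [6.9, 7.8, 5.0]
max_reach = 6.9 + 7.8 + 5 = 19.7
L_max = max([6.9, 7.8, 5.0]) = 7.8
S (sum of others) = 19.7 - 7.8 = 11.9
min_reach = max(0, 7.8 - 11.9) = max(0, -4.1) = 0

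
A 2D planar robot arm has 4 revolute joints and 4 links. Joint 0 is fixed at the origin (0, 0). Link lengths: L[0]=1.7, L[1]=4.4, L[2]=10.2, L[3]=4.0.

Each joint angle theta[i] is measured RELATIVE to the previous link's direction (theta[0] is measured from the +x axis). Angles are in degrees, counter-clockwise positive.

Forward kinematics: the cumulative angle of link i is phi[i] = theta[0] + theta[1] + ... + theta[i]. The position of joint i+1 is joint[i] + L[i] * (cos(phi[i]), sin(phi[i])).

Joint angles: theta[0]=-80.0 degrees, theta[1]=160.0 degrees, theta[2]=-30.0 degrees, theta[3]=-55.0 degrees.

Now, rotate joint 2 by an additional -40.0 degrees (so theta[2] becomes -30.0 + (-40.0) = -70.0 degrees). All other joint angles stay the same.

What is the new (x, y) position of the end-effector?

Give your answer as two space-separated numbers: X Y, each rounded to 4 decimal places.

Answer: 13.9327 1.6018

Derivation:
joint[0] = (0.0000, 0.0000)  (base)
link 0: phi[0] = -80 = -80 deg
  cos(-80 deg) = 0.1736, sin(-80 deg) = -0.9848
  joint[1] = (0.0000, 0.0000) + 1.7 * (0.1736, -0.9848) = (0.0000 + 0.2952, 0.0000 + -1.6742) = (0.2952, -1.6742)
link 1: phi[1] = -80 + 160 = 80 deg
  cos(80 deg) = 0.1736, sin(80 deg) = 0.9848
  joint[2] = (0.2952, -1.6742) + 4.4 * (0.1736, 0.9848) = (0.2952 + 0.7641, -1.6742 + 4.3332) = (1.0593, 2.6590)
link 2: phi[2] = -80 + 160 + -70 = 10 deg
  cos(10 deg) = 0.9848, sin(10 deg) = 0.1736
  joint[3] = (1.0593, 2.6590) + 10.2 * (0.9848, 0.1736) = (1.0593 + 10.0450, 2.6590 + 1.7712) = (11.1043, 4.4302)
link 3: phi[3] = -80 + 160 + -70 + -55 = -45 deg
  cos(-45 deg) = 0.7071, sin(-45 deg) = -0.7071
  joint[4] = (11.1043, 4.4302) + 4 * (0.7071, -0.7071) = (11.1043 + 2.8284, 4.4302 + -2.8284) = (13.9327, 1.6018)
End effector: (13.9327, 1.6018)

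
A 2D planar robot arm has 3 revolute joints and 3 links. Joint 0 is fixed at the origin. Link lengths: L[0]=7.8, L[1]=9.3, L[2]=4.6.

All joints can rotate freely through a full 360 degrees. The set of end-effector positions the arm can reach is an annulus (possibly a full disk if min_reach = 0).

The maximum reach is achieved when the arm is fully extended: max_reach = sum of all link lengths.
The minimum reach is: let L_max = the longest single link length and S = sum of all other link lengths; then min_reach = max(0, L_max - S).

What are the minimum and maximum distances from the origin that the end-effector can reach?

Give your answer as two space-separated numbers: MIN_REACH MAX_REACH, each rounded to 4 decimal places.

Answer: 0.0000 21.7000

Derivation:
Link lengths: [7.8, 9.3, 4.6]
max_reach = 7.8 + 9.3 + 4.6 = 21.7
L_max = max([7.8, 9.3, 4.6]) = 9.3
S (sum of others) = 21.7 - 9.3 = 12.4
min_reach = max(0, 9.3 - 12.4) = max(0, -3.1) = 0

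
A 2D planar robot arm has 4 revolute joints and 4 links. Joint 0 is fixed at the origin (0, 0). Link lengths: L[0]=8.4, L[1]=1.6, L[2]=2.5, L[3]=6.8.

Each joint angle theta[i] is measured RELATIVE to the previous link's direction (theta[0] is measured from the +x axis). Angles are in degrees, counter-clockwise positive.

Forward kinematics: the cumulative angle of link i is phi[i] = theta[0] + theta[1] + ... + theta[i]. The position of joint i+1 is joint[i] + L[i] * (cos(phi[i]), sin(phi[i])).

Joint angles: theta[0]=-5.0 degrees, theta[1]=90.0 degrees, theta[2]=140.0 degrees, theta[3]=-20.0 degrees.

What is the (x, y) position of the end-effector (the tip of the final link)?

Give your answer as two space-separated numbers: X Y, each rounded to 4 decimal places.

joint[0] = (0.0000, 0.0000)  (base)
link 0: phi[0] = -5 = -5 deg
  cos(-5 deg) = 0.9962, sin(-5 deg) = -0.0872
  joint[1] = (0.0000, 0.0000) + 8.4 * (0.9962, -0.0872) = (0.0000 + 8.3680, 0.0000 + -0.7321) = (8.3680, -0.7321)
link 1: phi[1] = -5 + 90 = 85 deg
  cos(85 deg) = 0.0872, sin(85 deg) = 0.9962
  joint[2] = (8.3680, -0.7321) + 1.6 * (0.0872, 0.9962) = (8.3680 + 0.1394, -0.7321 + 1.5939) = (8.5075, 0.8618)
link 2: phi[2] = -5 + 90 + 140 = 225 deg
  cos(225 deg) = -0.7071, sin(225 deg) = -0.7071
  joint[3] = (8.5075, 0.8618) + 2.5 * (-0.7071, -0.7071) = (8.5075 + -1.7678, 0.8618 + -1.7678) = (6.7397, -0.9060)
link 3: phi[3] = -5 + 90 + 140 + -20 = 205 deg
  cos(205 deg) = -0.9063, sin(205 deg) = -0.4226
  joint[4] = (6.7397, -0.9060) + 6.8 * (-0.9063, -0.4226) = (6.7397 + -6.1629, -0.9060 + -2.8738) = (0.5768, -3.7798)
End effector: (0.5768, -3.7798)

Answer: 0.5768 -3.7798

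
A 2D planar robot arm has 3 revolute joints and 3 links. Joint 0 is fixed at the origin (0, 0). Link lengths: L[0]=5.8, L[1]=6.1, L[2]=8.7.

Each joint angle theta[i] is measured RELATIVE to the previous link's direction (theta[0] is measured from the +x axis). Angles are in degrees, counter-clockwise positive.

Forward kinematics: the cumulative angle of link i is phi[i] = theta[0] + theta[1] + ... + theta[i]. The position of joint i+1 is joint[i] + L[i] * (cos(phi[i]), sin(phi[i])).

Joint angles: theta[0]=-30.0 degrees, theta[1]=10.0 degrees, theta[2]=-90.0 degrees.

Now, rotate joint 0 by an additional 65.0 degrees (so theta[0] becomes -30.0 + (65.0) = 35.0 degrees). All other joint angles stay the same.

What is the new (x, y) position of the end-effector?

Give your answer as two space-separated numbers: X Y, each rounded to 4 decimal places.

joint[0] = (0.0000, 0.0000)  (base)
link 0: phi[0] = 35 = 35 deg
  cos(35 deg) = 0.8192, sin(35 deg) = 0.5736
  joint[1] = (0.0000, 0.0000) + 5.8 * (0.8192, 0.5736) = (0.0000 + 4.7511, 0.0000 + 3.3267) = (4.7511, 3.3267)
link 1: phi[1] = 35 + 10 = 45 deg
  cos(45 deg) = 0.7071, sin(45 deg) = 0.7071
  joint[2] = (4.7511, 3.3267) + 6.1 * (0.7071, 0.7071) = (4.7511 + 4.3134, 3.3267 + 4.3134) = (9.0644, 7.6401)
link 2: phi[2] = 35 + 10 + -90 = -45 deg
  cos(-45 deg) = 0.7071, sin(-45 deg) = -0.7071
  joint[3] = (9.0644, 7.6401) + 8.7 * (0.7071, -0.7071) = (9.0644 + 6.1518, 7.6401 + -6.1518) = (15.2163, 1.4883)
End effector: (15.2163, 1.4883)

Answer: 15.2163 1.4883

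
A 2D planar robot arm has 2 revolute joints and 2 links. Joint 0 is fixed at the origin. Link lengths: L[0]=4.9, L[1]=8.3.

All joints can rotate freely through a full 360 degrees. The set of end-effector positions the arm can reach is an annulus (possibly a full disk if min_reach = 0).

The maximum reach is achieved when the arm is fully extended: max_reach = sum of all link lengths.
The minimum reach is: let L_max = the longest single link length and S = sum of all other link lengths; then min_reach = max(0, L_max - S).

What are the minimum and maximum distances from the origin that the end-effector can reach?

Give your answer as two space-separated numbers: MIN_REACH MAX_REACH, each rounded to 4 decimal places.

Answer: 3.4000 13.2000

Derivation:
Link lengths: [4.9, 8.3]
max_reach = 4.9 + 8.3 = 13.2
L_max = max([4.9, 8.3]) = 8.3
S (sum of others) = 13.2 - 8.3 = 4.9
min_reach = max(0, 8.3 - 4.9) = max(0, 3.4) = 3.4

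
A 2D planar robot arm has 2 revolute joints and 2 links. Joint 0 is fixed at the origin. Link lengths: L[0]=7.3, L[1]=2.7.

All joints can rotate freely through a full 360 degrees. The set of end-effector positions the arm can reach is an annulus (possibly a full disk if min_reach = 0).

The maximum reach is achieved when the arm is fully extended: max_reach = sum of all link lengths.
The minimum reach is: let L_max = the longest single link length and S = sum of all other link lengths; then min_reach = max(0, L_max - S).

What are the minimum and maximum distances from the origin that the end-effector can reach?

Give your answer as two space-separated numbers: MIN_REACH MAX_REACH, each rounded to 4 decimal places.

Link lengths: [7.3, 2.7]
max_reach = 7.3 + 2.7 = 10
L_max = max([7.3, 2.7]) = 7.3
S (sum of others) = 10 - 7.3 = 2.7
min_reach = max(0, 7.3 - 2.7) = max(0, 4.6) = 4.6

Answer: 4.6000 10.0000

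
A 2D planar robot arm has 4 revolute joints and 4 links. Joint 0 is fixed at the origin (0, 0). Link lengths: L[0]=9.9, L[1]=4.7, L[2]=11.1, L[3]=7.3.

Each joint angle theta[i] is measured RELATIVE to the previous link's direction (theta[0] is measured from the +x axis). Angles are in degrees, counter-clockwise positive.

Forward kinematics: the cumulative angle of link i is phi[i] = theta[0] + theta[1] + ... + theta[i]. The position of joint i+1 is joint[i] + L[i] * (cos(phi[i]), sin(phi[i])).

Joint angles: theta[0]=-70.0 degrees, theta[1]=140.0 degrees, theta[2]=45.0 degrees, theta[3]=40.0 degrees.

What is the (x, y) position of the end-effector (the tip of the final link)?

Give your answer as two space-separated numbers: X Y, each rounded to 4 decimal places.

Answer: -6.3136 8.2587

Derivation:
joint[0] = (0.0000, 0.0000)  (base)
link 0: phi[0] = -70 = -70 deg
  cos(-70 deg) = 0.3420, sin(-70 deg) = -0.9397
  joint[1] = (0.0000, 0.0000) + 9.9 * (0.3420, -0.9397) = (0.0000 + 3.3860, 0.0000 + -9.3030) = (3.3860, -9.3030)
link 1: phi[1] = -70 + 140 = 70 deg
  cos(70 deg) = 0.3420, sin(70 deg) = 0.9397
  joint[2] = (3.3860, -9.3030) + 4.7 * (0.3420, 0.9397) = (3.3860 + 1.6075, -9.3030 + 4.4166) = (4.9935, -4.8864)
link 2: phi[2] = -70 + 140 + 45 = 115 deg
  cos(115 deg) = -0.4226, sin(115 deg) = 0.9063
  joint[3] = (4.9935, -4.8864) + 11.1 * (-0.4226, 0.9063) = (4.9935 + -4.6911, -4.8864 + 10.0600) = (0.3024, 5.1736)
link 3: phi[3] = -70 + 140 + 45 + 40 = 155 deg
  cos(155 deg) = -0.9063, sin(155 deg) = 0.4226
  joint[4] = (0.3024, 5.1736) + 7.3 * (-0.9063, 0.4226) = (0.3024 + -6.6160, 5.1736 + 3.0851) = (-6.3136, 8.2587)
End effector: (-6.3136, 8.2587)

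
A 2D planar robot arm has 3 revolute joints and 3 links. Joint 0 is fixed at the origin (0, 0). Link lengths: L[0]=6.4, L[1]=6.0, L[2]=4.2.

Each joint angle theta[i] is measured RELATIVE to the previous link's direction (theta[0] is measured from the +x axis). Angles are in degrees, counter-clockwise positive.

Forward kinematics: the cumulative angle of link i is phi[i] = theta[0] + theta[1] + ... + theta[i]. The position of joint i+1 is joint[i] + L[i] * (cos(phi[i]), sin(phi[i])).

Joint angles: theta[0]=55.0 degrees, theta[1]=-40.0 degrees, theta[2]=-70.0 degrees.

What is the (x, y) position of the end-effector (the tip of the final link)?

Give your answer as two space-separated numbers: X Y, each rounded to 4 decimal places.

joint[0] = (0.0000, 0.0000)  (base)
link 0: phi[0] = 55 = 55 deg
  cos(55 deg) = 0.5736, sin(55 deg) = 0.8192
  joint[1] = (0.0000, 0.0000) + 6.4 * (0.5736, 0.8192) = (0.0000 + 3.6709, 0.0000 + 5.2426) = (3.6709, 5.2426)
link 1: phi[1] = 55 + -40 = 15 deg
  cos(15 deg) = 0.9659, sin(15 deg) = 0.2588
  joint[2] = (3.6709, 5.2426) + 6 * (0.9659, 0.2588) = (3.6709 + 5.7956, 5.2426 + 1.5529) = (9.4664, 6.7955)
link 2: phi[2] = 55 + -40 + -70 = -55 deg
  cos(-55 deg) = 0.5736, sin(-55 deg) = -0.8192
  joint[3] = (9.4664, 6.7955) + 4.2 * (0.5736, -0.8192) = (9.4664 + 2.4090, 6.7955 + -3.4404) = (11.8755, 3.3550)
End effector: (11.8755, 3.3550)

Answer: 11.8755 3.3550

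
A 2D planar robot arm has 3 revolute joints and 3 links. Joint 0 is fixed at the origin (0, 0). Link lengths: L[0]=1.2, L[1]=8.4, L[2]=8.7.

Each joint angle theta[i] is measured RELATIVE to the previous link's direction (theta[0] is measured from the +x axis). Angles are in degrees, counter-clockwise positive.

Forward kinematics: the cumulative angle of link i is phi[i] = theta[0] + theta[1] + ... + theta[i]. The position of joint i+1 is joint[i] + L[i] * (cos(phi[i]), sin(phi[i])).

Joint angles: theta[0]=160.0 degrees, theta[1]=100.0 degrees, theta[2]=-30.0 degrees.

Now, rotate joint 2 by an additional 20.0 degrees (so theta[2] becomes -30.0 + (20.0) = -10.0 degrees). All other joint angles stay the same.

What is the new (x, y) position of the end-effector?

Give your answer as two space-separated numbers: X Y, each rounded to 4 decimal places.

joint[0] = (0.0000, 0.0000)  (base)
link 0: phi[0] = 160 = 160 deg
  cos(160 deg) = -0.9397, sin(160 deg) = 0.3420
  joint[1] = (0.0000, 0.0000) + 1.2 * (-0.9397, 0.3420) = (0.0000 + -1.1276, 0.0000 + 0.4104) = (-1.1276, 0.4104)
link 1: phi[1] = 160 + 100 = 260 deg
  cos(260 deg) = -0.1736, sin(260 deg) = -0.9848
  joint[2] = (-1.1276, 0.4104) + 8.4 * (-0.1736, -0.9848) = (-1.1276 + -1.4586, 0.4104 + -8.2724) = (-2.5863, -7.8620)
link 2: phi[2] = 160 + 100 + -10 = 250 deg
  cos(250 deg) = -0.3420, sin(250 deg) = -0.9397
  joint[3] = (-2.5863, -7.8620) + 8.7 * (-0.3420, -0.9397) = (-2.5863 + -2.9756, -7.8620 + -8.1753) = (-5.5619, -16.0373)
End effector: (-5.5619, -16.0373)

Answer: -5.5619 -16.0373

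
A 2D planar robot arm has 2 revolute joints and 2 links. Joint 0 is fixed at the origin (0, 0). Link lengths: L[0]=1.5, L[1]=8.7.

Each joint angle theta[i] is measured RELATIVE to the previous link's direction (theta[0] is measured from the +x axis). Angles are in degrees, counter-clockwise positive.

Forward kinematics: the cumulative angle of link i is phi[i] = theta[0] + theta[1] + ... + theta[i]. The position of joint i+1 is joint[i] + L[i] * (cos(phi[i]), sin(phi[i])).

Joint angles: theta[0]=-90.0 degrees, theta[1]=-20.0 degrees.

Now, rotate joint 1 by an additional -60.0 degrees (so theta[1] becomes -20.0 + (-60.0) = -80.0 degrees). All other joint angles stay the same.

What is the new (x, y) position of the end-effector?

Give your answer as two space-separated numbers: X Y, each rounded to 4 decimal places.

joint[0] = (0.0000, 0.0000)  (base)
link 0: phi[0] = -90 = -90 deg
  cos(-90 deg) = 0.0000, sin(-90 deg) = -1.0000
  joint[1] = (0.0000, 0.0000) + 1.5 * (0.0000, -1.0000) = (0.0000 + 0.0000, 0.0000 + -1.5000) = (0.0000, -1.5000)
link 1: phi[1] = -90 + -80 = -170 deg
  cos(-170 deg) = -0.9848, sin(-170 deg) = -0.1736
  joint[2] = (0.0000, -1.5000) + 8.7 * (-0.9848, -0.1736) = (0.0000 + -8.5678, -1.5000 + -1.5107) = (-8.5678, -3.0107)
End effector: (-8.5678, -3.0107)

Answer: -8.5678 -3.0107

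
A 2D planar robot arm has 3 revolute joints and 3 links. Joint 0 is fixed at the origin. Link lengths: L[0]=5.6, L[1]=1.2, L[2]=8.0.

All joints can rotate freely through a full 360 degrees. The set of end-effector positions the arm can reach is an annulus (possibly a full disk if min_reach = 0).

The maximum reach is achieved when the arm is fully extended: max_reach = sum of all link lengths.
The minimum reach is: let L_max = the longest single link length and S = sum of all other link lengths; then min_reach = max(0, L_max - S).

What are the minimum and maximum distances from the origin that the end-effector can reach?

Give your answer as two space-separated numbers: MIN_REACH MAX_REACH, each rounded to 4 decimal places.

Answer: 1.2000 14.8000

Derivation:
Link lengths: [5.6, 1.2, 8.0]
max_reach = 5.6 + 1.2 + 8 = 14.8
L_max = max([5.6, 1.2, 8.0]) = 8
S (sum of others) = 14.8 - 8 = 6.8
min_reach = max(0, 8 - 6.8) = max(0, 1.2) = 1.2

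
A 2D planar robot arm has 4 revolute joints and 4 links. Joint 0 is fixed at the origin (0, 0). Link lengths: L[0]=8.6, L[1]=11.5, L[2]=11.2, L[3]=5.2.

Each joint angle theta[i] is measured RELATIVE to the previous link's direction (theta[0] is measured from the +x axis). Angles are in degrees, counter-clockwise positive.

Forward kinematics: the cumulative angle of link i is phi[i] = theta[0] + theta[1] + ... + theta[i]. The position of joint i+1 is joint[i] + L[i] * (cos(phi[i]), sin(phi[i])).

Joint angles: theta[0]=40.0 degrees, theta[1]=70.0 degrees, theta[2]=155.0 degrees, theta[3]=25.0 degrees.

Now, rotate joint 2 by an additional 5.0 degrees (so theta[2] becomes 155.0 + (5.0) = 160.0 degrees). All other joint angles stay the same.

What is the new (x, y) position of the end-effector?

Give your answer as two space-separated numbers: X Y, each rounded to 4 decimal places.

joint[0] = (0.0000, 0.0000)  (base)
link 0: phi[0] = 40 = 40 deg
  cos(40 deg) = 0.7660, sin(40 deg) = 0.6428
  joint[1] = (0.0000, 0.0000) + 8.6 * (0.7660, 0.6428) = (0.0000 + 6.5880, 0.0000 + 5.5280) = (6.5880, 5.5280)
link 1: phi[1] = 40 + 70 = 110 deg
  cos(110 deg) = -0.3420, sin(110 deg) = 0.9397
  joint[2] = (6.5880, 5.5280) + 11.5 * (-0.3420, 0.9397) = (6.5880 + -3.9332, 5.5280 + 10.8065) = (2.6548, 16.3344)
link 2: phi[2] = 40 + 70 + 160 = 270 deg
  cos(270 deg) = -0.0000, sin(270 deg) = -1.0000
  joint[3] = (2.6548, 16.3344) + 11.2 * (-0.0000, -1.0000) = (2.6548 + -0.0000, 16.3344 + -11.2000) = (2.6548, 5.1344)
link 3: phi[3] = 40 + 70 + 160 + 25 = 295 deg
  cos(295 deg) = 0.4226, sin(295 deg) = -0.9063
  joint[4] = (2.6548, 5.1344) + 5.2 * (0.4226, -0.9063) = (2.6548 + 2.1976, 5.1344 + -4.7128) = (4.8524, 0.4216)
End effector: (4.8524, 0.4216)

Answer: 4.8524 0.4216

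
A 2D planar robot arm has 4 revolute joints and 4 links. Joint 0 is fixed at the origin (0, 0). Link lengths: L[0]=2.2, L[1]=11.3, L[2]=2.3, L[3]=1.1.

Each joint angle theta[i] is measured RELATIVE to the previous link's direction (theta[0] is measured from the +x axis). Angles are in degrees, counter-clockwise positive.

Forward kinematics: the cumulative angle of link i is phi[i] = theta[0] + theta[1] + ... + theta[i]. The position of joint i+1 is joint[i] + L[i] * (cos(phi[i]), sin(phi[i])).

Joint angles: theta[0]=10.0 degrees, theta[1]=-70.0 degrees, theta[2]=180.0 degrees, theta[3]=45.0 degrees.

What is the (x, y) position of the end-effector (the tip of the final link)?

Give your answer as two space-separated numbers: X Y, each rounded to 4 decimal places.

Answer: 5.6041 -7.1275

Derivation:
joint[0] = (0.0000, 0.0000)  (base)
link 0: phi[0] = 10 = 10 deg
  cos(10 deg) = 0.9848, sin(10 deg) = 0.1736
  joint[1] = (0.0000, 0.0000) + 2.2 * (0.9848, 0.1736) = (0.0000 + 2.1666, 0.0000 + 0.3820) = (2.1666, 0.3820)
link 1: phi[1] = 10 + -70 = -60 deg
  cos(-60 deg) = 0.5000, sin(-60 deg) = -0.8660
  joint[2] = (2.1666, 0.3820) + 11.3 * (0.5000, -0.8660) = (2.1666 + 5.6500, 0.3820 + -9.7861) = (7.8166, -9.4041)
link 2: phi[2] = 10 + -70 + 180 = 120 deg
  cos(120 deg) = -0.5000, sin(120 deg) = 0.8660
  joint[3] = (7.8166, -9.4041) + 2.3 * (-0.5000, 0.8660) = (7.8166 + -1.1500, -9.4041 + 1.9919) = (6.6666, -7.4122)
link 3: phi[3] = 10 + -70 + 180 + 45 = 165 deg
  cos(165 deg) = -0.9659, sin(165 deg) = 0.2588
  joint[4] = (6.6666, -7.4122) + 1.1 * (-0.9659, 0.2588) = (6.6666 + -1.0625, -7.4122 + 0.2847) = (5.6041, -7.1275)
End effector: (5.6041, -7.1275)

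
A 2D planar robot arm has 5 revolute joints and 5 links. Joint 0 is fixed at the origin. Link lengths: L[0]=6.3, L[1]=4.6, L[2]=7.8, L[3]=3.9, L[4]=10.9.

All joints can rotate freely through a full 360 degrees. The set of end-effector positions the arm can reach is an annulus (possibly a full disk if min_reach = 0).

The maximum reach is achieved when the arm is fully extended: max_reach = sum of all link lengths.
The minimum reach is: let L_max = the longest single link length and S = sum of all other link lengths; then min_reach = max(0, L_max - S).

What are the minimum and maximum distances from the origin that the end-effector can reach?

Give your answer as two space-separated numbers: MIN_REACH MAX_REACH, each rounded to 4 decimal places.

Answer: 0.0000 33.5000

Derivation:
Link lengths: [6.3, 4.6, 7.8, 3.9, 10.9]
max_reach = 6.3 + 4.6 + 7.8 + 3.9 + 10.9 = 33.5
L_max = max([6.3, 4.6, 7.8, 3.9, 10.9]) = 10.9
S (sum of others) = 33.5 - 10.9 = 22.6
min_reach = max(0, 10.9 - 22.6) = max(0, -11.7) = 0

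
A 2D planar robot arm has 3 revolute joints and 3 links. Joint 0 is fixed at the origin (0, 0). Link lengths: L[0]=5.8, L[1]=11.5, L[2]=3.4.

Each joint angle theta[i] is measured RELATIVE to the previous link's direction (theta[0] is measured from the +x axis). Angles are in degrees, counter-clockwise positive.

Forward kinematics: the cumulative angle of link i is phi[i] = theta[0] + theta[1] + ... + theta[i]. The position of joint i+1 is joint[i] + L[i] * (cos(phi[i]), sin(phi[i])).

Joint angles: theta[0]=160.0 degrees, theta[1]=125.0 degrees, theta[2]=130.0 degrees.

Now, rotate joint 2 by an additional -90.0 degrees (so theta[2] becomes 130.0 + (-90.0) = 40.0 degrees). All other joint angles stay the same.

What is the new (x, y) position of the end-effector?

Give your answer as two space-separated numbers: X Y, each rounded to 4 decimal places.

Answer: 0.3113 -11.0746

Derivation:
joint[0] = (0.0000, 0.0000)  (base)
link 0: phi[0] = 160 = 160 deg
  cos(160 deg) = -0.9397, sin(160 deg) = 0.3420
  joint[1] = (0.0000, 0.0000) + 5.8 * (-0.9397, 0.3420) = (0.0000 + -5.4502, 0.0000 + 1.9837) = (-5.4502, 1.9837)
link 1: phi[1] = 160 + 125 = 285 deg
  cos(285 deg) = 0.2588, sin(285 deg) = -0.9659
  joint[2] = (-5.4502, 1.9837) + 11.5 * (0.2588, -0.9659) = (-5.4502 + 2.9764, 1.9837 + -11.1081) = (-2.4738, -9.1244)
link 2: phi[2] = 160 + 125 + 40 = 325 deg
  cos(325 deg) = 0.8192, sin(325 deg) = -0.5736
  joint[3] = (-2.4738, -9.1244) + 3.4 * (0.8192, -0.5736) = (-2.4738 + 2.7851, -9.1244 + -1.9502) = (0.3113, -11.0746)
End effector: (0.3113, -11.0746)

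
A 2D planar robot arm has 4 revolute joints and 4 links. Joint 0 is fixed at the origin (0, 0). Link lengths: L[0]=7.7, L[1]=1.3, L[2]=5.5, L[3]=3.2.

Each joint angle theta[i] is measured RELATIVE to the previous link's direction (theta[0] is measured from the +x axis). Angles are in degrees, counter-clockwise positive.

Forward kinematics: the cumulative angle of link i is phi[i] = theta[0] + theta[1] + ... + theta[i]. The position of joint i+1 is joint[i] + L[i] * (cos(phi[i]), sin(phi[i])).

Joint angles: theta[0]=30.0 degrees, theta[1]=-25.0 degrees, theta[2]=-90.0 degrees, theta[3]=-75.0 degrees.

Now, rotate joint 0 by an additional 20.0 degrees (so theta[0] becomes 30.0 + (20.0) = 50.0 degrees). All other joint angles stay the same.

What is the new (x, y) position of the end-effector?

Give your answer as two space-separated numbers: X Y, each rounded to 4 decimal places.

Answer: 6.0007 -0.5937

Derivation:
joint[0] = (0.0000, 0.0000)  (base)
link 0: phi[0] = 50 = 50 deg
  cos(50 deg) = 0.6428, sin(50 deg) = 0.7660
  joint[1] = (0.0000, 0.0000) + 7.7 * (0.6428, 0.7660) = (0.0000 + 4.9495, 0.0000 + 5.8985) = (4.9495, 5.8985)
link 1: phi[1] = 50 + -25 = 25 deg
  cos(25 deg) = 0.9063, sin(25 deg) = 0.4226
  joint[2] = (4.9495, 5.8985) + 1.3 * (0.9063, 0.4226) = (4.9495 + 1.1782, 5.8985 + 0.5494) = (6.1277, 6.4479)
link 2: phi[2] = 50 + -25 + -90 = -65 deg
  cos(-65 deg) = 0.4226, sin(-65 deg) = -0.9063
  joint[3] = (6.1277, 6.4479) + 5.5 * (0.4226, -0.9063) = (6.1277 + 2.3244, 6.4479 + -4.9847) = (8.4521, 1.4633)
link 3: phi[3] = 50 + -25 + -90 + -75 = -140 deg
  cos(-140 deg) = -0.7660, sin(-140 deg) = -0.6428
  joint[4] = (8.4521, 1.4633) + 3.2 * (-0.7660, -0.6428) = (8.4521 + -2.4513, 1.4633 + -2.0569) = (6.0007, -0.5937)
End effector: (6.0007, -0.5937)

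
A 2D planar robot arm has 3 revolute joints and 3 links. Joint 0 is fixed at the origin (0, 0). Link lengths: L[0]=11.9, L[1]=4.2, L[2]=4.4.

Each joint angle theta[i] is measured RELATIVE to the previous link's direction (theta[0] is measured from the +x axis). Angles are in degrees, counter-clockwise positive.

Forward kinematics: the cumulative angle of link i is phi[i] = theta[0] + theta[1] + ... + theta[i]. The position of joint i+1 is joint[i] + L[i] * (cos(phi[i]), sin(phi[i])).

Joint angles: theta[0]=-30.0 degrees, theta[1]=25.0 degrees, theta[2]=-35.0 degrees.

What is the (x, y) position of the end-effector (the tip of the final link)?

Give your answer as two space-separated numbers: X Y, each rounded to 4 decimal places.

Answer: 17.8603 -9.1443

Derivation:
joint[0] = (0.0000, 0.0000)  (base)
link 0: phi[0] = -30 = -30 deg
  cos(-30 deg) = 0.8660, sin(-30 deg) = -0.5000
  joint[1] = (0.0000, 0.0000) + 11.9 * (0.8660, -0.5000) = (0.0000 + 10.3057, 0.0000 + -5.9500) = (10.3057, -5.9500)
link 1: phi[1] = -30 + 25 = -5 deg
  cos(-5 deg) = 0.9962, sin(-5 deg) = -0.0872
  joint[2] = (10.3057, -5.9500) + 4.2 * (0.9962, -0.0872) = (10.3057 + 4.1840, -5.9500 + -0.3661) = (14.4897, -6.3161)
link 2: phi[2] = -30 + 25 + -35 = -40 deg
  cos(-40 deg) = 0.7660, sin(-40 deg) = -0.6428
  joint[3] = (14.4897, -6.3161) + 4.4 * (0.7660, -0.6428) = (14.4897 + 3.3706, -6.3161 + -2.8283) = (17.8603, -9.1443)
End effector: (17.8603, -9.1443)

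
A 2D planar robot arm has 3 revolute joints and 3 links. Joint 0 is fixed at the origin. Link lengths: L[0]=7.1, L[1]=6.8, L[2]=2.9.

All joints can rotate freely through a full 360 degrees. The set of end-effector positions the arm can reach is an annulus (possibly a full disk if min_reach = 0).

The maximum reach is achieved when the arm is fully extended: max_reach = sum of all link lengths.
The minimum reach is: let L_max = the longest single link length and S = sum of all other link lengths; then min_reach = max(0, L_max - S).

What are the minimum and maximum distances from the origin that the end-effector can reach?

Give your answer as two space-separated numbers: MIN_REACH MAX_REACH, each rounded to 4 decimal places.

Link lengths: [7.1, 6.8, 2.9]
max_reach = 7.1 + 6.8 + 2.9 = 16.8
L_max = max([7.1, 6.8, 2.9]) = 7.1
S (sum of others) = 16.8 - 7.1 = 9.7
min_reach = max(0, 7.1 - 9.7) = max(0, -2.6) = 0

Answer: 0.0000 16.8000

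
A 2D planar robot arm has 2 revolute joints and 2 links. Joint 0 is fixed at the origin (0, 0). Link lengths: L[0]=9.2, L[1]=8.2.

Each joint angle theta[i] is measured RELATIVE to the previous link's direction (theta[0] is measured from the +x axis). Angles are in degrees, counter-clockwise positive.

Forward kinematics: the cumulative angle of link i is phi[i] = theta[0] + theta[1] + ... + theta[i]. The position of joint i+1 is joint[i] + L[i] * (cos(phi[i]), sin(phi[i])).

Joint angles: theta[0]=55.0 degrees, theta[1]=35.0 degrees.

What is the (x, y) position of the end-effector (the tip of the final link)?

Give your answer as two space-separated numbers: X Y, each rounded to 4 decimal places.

joint[0] = (0.0000, 0.0000)  (base)
link 0: phi[0] = 55 = 55 deg
  cos(55 deg) = 0.5736, sin(55 deg) = 0.8192
  joint[1] = (0.0000, 0.0000) + 9.2 * (0.5736, 0.8192) = (0.0000 + 5.2769, 0.0000 + 7.5362) = (5.2769, 7.5362)
link 1: phi[1] = 55 + 35 = 90 deg
  cos(90 deg) = 0.0000, sin(90 deg) = 1.0000
  joint[2] = (5.2769, 7.5362) + 8.2 * (0.0000, 1.0000) = (5.2769 + 0.0000, 7.5362 + 8.2000) = (5.2769, 15.7362)
End effector: (5.2769, 15.7362)

Answer: 5.2769 15.7362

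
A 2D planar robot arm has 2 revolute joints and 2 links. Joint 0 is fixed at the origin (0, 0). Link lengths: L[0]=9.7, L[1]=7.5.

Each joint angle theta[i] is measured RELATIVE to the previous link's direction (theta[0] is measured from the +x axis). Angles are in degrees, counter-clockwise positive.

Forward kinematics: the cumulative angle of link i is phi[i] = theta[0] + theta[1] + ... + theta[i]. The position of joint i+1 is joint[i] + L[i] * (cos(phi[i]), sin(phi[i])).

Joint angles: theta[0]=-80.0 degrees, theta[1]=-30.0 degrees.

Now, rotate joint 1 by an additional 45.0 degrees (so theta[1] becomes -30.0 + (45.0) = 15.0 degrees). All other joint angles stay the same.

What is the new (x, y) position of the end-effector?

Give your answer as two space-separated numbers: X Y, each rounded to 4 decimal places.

joint[0] = (0.0000, 0.0000)  (base)
link 0: phi[0] = -80 = -80 deg
  cos(-80 deg) = 0.1736, sin(-80 deg) = -0.9848
  joint[1] = (0.0000, 0.0000) + 9.7 * (0.1736, -0.9848) = (0.0000 + 1.6844, 0.0000 + -9.5526) = (1.6844, -9.5526)
link 1: phi[1] = -80 + 15 = -65 deg
  cos(-65 deg) = 0.4226, sin(-65 deg) = -0.9063
  joint[2] = (1.6844, -9.5526) + 7.5 * (0.4226, -0.9063) = (1.6844 + 3.1696, -9.5526 + -6.7973) = (4.8540, -16.3499)
End effector: (4.8540, -16.3499)

Answer: 4.8540 -16.3499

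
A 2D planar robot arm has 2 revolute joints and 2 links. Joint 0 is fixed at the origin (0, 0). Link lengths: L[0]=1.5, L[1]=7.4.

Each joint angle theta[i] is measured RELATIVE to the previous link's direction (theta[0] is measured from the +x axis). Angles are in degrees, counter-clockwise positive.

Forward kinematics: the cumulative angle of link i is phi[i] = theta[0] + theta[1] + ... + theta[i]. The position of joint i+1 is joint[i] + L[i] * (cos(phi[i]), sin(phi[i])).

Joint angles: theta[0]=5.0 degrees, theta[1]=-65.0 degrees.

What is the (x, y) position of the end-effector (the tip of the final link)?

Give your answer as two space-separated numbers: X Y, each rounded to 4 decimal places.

joint[0] = (0.0000, 0.0000)  (base)
link 0: phi[0] = 5 = 5 deg
  cos(5 deg) = 0.9962, sin(5 deg) = 0.0872
  joint[1] = (0.0000, 0.0000) + 1.5 * (0.9962, 0.0872) = (0.0000 + 1.4943, 0.0000 + 0.1307) = (1.4943, 0.1307)
link 1: phi[1] = 5 + -65 = -60 deg
  cos(-60 deg) = 0.5000, sin(-60 deg) = -0.8660
  joint[2] = (1.4943, 0.1307) + 7.4 * (0.5000, -0.8660) = (1.4943 + 3.7000, 0.1307 + -6.4086) = (5.1943, -6.2779)
End effector: (5.1943, -6.2779)

Answer: 5.1943 -6.2779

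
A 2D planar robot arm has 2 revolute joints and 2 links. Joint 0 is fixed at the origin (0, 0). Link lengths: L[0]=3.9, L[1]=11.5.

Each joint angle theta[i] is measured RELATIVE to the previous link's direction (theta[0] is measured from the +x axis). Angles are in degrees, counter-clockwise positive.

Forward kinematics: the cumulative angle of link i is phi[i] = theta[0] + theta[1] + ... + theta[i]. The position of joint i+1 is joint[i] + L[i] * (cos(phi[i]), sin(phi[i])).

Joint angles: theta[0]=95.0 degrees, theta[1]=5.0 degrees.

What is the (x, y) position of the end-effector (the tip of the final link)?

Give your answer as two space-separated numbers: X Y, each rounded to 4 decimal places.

joint[0] = (0.0000, 0.0000)  (base)
link 0: phi[0] = 95 = 95 deg
  cos(95 deg) = -0.0872, sin(95 deg) = 0.9962
  joint[1] = (0.0000, 0.0000) + 3.9 * (-0.0872, 0.9962) = (0.0000 + -0.3399, 0.0000 + 3.8852) = (-0.3399, 3.8852)
link 1: phi[1] = 95 + 5 = 100 deg
  cos(100 deg) = -0.1736, sin(100 deg) = 0.9848
  joint[2] = (-0.3399, 3.8852) + 11.5 * (-0.1736, 0.9848) = (-0.3399 + -1.9970, 3.8852 + 11.3253) = (-2.3369, 15.2104)
End effector: (-2.3369, 15.2104)

Answer: -2.3369 15.2104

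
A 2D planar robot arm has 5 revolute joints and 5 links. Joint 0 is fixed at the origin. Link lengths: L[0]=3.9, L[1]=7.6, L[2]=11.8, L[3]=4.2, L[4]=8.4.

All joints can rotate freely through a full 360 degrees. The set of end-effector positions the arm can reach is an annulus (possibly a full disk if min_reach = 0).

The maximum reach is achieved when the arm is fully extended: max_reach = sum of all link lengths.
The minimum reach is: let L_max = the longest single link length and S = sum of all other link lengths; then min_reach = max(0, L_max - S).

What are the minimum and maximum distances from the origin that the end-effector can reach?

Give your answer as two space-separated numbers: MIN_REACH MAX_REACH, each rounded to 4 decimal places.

Answer: 0.0000 35.9000

Derivation:
Link lengths: [3.9, 7.6, 11.8, 4.2, 8.4]
max_reach = 3.9 + 7.6 + 11.8 + 4.2 + 8.4 = 35.9
L_max = max([3.9, 7.6, 11.8, 4.2, 8.4]) = 11.8
S (sum of others) = 35.9 - 11.8 = 24.1
min_reach = max(0, 11.8 - 24.1) = max(0, -12.3) = 0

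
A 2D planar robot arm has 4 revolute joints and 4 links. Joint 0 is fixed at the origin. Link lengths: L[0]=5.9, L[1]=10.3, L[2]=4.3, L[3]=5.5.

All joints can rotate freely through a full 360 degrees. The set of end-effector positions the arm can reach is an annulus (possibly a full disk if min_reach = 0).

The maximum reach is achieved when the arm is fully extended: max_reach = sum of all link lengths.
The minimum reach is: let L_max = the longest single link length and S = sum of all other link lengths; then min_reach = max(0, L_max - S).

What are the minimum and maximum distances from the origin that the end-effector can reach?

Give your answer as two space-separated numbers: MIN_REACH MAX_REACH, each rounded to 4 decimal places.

Answer: 0.0000 26.0000

Derivation:
Link lengths: [5.9, 10.3, 4.3, 5.5]
max_reach = 5.9 + 10.3 + 4.3 + 5.5 = 26
L_max = max([5.9, 10.3, 4.3, 5.5]) = 10.3
S (sum of others) = 26 - 10.3 = 15.7
min_reach = max(0, 10.3 - 15.7) = max(0, -5.4) = 0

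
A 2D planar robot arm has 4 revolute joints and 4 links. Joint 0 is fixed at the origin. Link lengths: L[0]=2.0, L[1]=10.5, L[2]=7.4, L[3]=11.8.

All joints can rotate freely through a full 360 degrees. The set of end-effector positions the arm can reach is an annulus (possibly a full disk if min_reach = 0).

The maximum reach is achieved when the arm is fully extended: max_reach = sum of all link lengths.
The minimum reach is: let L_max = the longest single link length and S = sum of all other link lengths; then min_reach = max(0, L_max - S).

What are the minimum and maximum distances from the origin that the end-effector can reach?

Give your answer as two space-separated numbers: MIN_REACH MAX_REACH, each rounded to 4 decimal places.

Link lengths: [2.0, 10.5, 7.4, 11.8]
max_reach = 2 + 10.5 + 7.4 + 11.8 = 31.7
L_max = max([2.0, 10.5, 7.4, 11.8]) = 11.8
S (sum of others) = 31.7 - 11.8 = 19.9
min_reach = max(0, 11.8 - 19.9) = max(0, -8.1) = 0

Answer: 0.0000 31.7000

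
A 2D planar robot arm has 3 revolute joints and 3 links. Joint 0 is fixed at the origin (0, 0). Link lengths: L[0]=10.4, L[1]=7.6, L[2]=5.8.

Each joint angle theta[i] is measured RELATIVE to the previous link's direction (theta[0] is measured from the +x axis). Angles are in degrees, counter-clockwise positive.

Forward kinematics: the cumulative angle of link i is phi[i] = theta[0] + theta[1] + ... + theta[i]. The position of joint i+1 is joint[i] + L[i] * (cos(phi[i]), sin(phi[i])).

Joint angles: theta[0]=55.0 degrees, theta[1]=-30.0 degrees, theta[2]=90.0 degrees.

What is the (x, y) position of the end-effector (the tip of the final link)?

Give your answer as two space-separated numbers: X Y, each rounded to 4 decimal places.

joint[0] = (0.0000, 0.0000)  (base)
link 0: phi[0] = 55 = 55 deg
  cos(55 deg) = 0.5736, sin(55 deg) = 0.8192
  joint[1] = (0.0000, 0.0000) + 10.4 * (0.5736, 0.8192) = (0.0000 + 5.9652, 0.0000 + 8.5192) = (5.9652, 8.5192)
link 1: phi[1] = 55 + -30 = 25 deg
  cos(25 deg) = 0.9063, sin(25 deg) = 0.4226
  joint[2] = (5.9652, 8.5192) + 7.6 * (0.9063, 0.4226) = (5.9652 + 6.8879, 8.5192 + 3.2119) = (12.8531, 11.7311)
link 2: phi[2] = 55 + -30 + 90 = 115 deg
  cos(115 deg) = -0.4226, sin(115 deg) = 0.9063
  joint[3] = (12.8531, 11.7311) + 5.8 * (-0.4226, 0.9063) = (12.8531 + -2.4512, 11.7311 + 5.2566) = (10.4019, 16.9877)
End effector: (10.4019, 16.9877)

Answer: 10.4019 16.9877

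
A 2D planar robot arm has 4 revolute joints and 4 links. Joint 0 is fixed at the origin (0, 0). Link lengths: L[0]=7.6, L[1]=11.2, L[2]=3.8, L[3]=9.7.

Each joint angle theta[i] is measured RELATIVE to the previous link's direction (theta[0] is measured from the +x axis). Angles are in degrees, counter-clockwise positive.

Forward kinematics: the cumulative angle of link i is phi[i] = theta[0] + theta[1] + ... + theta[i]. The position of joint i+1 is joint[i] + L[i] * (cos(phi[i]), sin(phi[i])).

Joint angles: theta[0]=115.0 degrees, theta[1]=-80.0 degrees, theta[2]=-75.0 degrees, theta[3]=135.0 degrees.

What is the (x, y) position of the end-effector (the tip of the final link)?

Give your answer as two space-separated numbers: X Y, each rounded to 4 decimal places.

Answer: 8.0282 20.5325

Derivation:
joint[0] = (0.0000, 0.0000)  (base)
link 0: phi[0] = 115 = 115 deg
  cos(115 deg) = -0.4226, sin(115 deg) = 0.9063
  joint[1] = (0.0000, 0.0000) + 7.6 * (-0.4226, 0.9063) = (0.0000 + -3.2119, 0.0000 + 6.8879) = (-3.2119, 6.8879)
link 1: phi[1] = 115 + -80 = 35 deg
  cos(35 deg) = 0.8192, sin(35 deg) = 0.5736
  joint[2] = (-3.2119, 6.8879) + 11.2 * (0.8192, 0.5736) = (-3.2119 + 9.1745, 6.8879 + 6.4241) = (5.9626, 13.3120)
link 2: phi[2] = 115 + -80 + -75 = -40 deg
  cos(-40 deg) = 0.7660, sin(-40 deg) = -0.6428
  joint[3] = (5.9626, 13.3120) + 3.8 * (0.7660, -0.6428) = (5.9626 + 2.9110, 13.3120 + -2.4426) = (8.8736, 10.8694)
link 3: phi[3] = 115 + -80 + -75 + 135 = 95 deg
  cos(95 deg) = -0.0872, sin(95 deg) = 0.9962
  joint[4] = (8.8736, 10.8694) + 9.7 * (-0.0872, 0.9962) = (8.8736 + -0.8454, 10.8694 + 9.6631) = (8.0282, 20.5325)
End effector: (8.0282, 20.5325)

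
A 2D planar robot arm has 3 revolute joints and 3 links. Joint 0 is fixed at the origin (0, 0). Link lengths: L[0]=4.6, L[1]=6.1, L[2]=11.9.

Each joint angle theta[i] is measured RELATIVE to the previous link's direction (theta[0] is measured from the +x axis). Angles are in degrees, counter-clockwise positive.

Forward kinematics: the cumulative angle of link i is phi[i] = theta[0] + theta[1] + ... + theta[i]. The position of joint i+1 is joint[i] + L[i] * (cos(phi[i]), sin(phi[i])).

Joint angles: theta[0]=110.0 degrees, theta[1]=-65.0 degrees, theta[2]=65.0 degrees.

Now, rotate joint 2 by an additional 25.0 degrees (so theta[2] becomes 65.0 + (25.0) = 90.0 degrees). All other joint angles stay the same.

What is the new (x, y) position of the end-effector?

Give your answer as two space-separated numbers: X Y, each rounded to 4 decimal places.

joint[0] = (0.0000, 0.0000)  (base)
link 0: phi[0] = 110 = 110 deg
  cos(110 deg) = -0.3420, sin(110 deg) = 0.9397
  joint[1] = (0.0000, 0.0000) + 4.6 * (-0.3420, 0.9397) = (0.0000 + -1.5733, 0.0000 + 4.3226) = (-1.5733, 4.3226)
link 1: phi[1] = 110 + -65 = 45 deg
  cos(45 deg) = 0.7071, sin(45 deg) = 0.7071
  joint[2] = (-1.5733, 4.3226) + 6.1 * (0.7071, 0.7071) = (-1.5733 + 4.3134, 4.3226 + 4.3134) = (2.7401, 8.6359)
link 2: phi[2] = 110 + -65 + 90 = 135 deg
  cos(135 deg) = -0.7071, sin(135 deg) = 0.7071
  joint[3] = (2.7401, 8.6359) + 11.9 * (-0.7071, 0.7071) = (2.7401 + -8.4146, 8.6359 + 8.4146) = (-5.6745, 17.0505)
End effector: (-5.6745, 17.0505)

Answer: -5.6745 17.0505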